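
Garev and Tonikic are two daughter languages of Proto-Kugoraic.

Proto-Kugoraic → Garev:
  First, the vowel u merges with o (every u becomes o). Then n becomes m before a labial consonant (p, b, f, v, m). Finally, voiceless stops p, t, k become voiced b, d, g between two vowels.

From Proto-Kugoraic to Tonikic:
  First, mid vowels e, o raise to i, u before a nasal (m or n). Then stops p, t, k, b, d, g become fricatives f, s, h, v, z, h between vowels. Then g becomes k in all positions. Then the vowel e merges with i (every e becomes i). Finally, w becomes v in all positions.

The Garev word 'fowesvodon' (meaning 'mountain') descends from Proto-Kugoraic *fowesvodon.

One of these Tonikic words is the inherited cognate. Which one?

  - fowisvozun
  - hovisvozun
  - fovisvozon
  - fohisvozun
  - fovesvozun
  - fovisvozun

fovisvozun

Tonikic: *fowesvodon > fowesvodun > fowesvozun > fowisvozun > fovisvozun  (by pre-nasal raising, intervocalic lenition, vowel merger, unconditioned shift)
Among the options, 'fovisvozun' alone shows every Tonikic change applied in order.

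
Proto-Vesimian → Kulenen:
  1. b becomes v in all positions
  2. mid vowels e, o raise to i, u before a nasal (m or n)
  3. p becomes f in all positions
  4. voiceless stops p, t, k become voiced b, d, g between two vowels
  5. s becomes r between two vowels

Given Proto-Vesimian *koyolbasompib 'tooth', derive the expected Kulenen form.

koyolvarumfiv

Kulenen: start from *koyolbasompib.
  rule 1 (unconditioned shift): koyolbasompib → koyolvasompiv
  rule 2 (pre-nasal raising): koyolvasompiv → koyolvasumpiv
  rule 3 (unconditioned shift): koyolvasumpiv → koyolvasumfiv
  rule 4: no change — koyolvasumfiv
  rule 5 (rhotacism): koyolvasumfiv → koyolvarumfiv
  ⇒ Kulenen koyolvarumfiv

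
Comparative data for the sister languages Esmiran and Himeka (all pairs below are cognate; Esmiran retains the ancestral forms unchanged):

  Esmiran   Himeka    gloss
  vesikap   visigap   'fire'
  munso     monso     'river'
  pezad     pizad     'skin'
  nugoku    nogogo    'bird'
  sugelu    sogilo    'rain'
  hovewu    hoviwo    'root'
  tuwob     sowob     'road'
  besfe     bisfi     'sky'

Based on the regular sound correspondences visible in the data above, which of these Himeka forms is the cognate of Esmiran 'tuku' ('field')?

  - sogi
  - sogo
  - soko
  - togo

tuwob ~ sowob — Esmiran t corresponds to Himeka s word-initially before a back vowel.
nugoku ~ nogogo, sugelu ~ sogilo — Esmiran u corresponds to Himeka o after a consonant, before a consonant other than r, m, n, p, b, f, v.
nugoku ~ nogogo — Esmiran k corresponds to Himeka g between vowels (before a back vowel).
nugoku ~ nogogo, sugelu ~ sogilo — Esmiran u corresponds to Himeka o word-finally.
Applying these to Esmiran 'tuku':
  tuku → suku   (t→s word-initially before a back vowel)
  suku → soku   (u→o after a consonant, before a consonant other than r, m, n, p, b, f, v)
  soku → sogu   (k→g between vowels (before a back vowel))
  sogu → sogo   (u→o word-finally)
So the Himeka cognate is 'sogo'.

sogo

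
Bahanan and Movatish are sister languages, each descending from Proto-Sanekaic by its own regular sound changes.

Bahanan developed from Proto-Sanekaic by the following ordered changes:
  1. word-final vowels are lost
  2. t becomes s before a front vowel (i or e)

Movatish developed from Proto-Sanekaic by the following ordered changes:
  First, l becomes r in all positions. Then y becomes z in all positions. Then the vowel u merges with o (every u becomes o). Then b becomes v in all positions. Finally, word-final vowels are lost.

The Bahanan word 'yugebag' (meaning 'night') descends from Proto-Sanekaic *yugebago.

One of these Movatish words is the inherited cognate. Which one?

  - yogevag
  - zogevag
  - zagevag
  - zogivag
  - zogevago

zogevag

Movatish: *yugebago > zugebago > zogebago > zogevago > zogevag  (by unconditioned shift, vowel merger, unconditioned shift, apocope)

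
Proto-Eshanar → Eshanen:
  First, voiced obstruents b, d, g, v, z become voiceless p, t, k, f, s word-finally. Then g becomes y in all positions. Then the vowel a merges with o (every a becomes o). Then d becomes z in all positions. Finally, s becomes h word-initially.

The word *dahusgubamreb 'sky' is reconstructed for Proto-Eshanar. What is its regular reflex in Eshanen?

Eshanen: *dahusgubamreb > dahusgubamrep > dahusyubamrep > dohusyubomrep > zohusyubomrep  (by final devoicing, unconditioned shift, vowel merger, unconditioned shift)

zohusyubomrep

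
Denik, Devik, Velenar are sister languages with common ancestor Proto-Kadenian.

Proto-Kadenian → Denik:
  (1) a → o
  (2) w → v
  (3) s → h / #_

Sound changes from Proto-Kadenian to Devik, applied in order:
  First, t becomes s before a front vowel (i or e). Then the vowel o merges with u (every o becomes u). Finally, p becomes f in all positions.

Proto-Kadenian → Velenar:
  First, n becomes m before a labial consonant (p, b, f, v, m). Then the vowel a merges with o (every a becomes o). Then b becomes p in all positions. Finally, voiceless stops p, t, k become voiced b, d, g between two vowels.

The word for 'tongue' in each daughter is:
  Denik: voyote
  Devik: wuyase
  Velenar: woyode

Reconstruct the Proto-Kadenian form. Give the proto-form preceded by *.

*woyate

Position 1: Denik has v, Devik has w, Velenar has w. Devik preserves w here (none of its changes turn any other segment into w), so the proto-segment is *w.
Position 5: Denik has t, Devik has s, Velenar has d. Denik preserves t here (none of its changes turn any other segment into t), so the proto-segment is *t.
Position 2: Denik has o, Devik has u, Velenar has o. Taking the neighbouring segments as reconstructed: Denik o could go back to *a or *o; Devik u could go back to *o or *u; Velenar o could go back to *a or *o — the one source consistent with every daughter is *o.
Verify the candidate proto-form against each daughter:
Denik: *woyate
  woyate → woyote   [vowel merger]
  woyote → voyote   [unconditioned shift]
  voyote (rule 3 does not apply)
  giving Denik voyote.
Devik: start from *woyate.
  rule 1 (palatalisation): woyate → woyase
  rule 2 (vowel merger): woyase → wuyase
  rule 3: no change — wuyase
  ⇒ Devik wuyase
Velenar: *woyate > woyote > woyode  (by vowel merger, intervocalic voicing)
Only *woyate yields all of Denik voyote, Devik wuyase, Velenar woyode.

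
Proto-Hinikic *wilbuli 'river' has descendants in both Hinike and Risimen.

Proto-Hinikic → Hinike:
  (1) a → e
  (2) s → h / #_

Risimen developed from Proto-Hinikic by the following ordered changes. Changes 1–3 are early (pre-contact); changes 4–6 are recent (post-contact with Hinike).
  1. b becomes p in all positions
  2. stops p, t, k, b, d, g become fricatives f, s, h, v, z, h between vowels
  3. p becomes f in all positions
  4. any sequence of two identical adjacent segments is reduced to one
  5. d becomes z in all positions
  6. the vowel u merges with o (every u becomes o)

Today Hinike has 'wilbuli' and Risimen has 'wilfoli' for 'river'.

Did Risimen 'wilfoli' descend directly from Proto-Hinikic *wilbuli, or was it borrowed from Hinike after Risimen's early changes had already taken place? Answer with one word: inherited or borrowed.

inherited

If inherited, *wilbuli would pass through all of Risimen's changes:
Risimen: *wilbuli > wilpuli > wilfuli > wilfoli  (by unconditioned shift, unconditioned shift, vowel merger)
If borrowed from Hinike 'wilbuli' after the early changes, it would undergo only the recent ones:
  rule 4 (degemination): no change (wilbuli)
  rule 5 (unconditioned shift): no change (wilbuli)
  rule 6 (vowel merger): wilbuli → wilboli
  ⇒ as a loan: wilboli
Risimen 'wilfoli' matches the inherited outcome exactly, so it is an inherited cognate, not a loan.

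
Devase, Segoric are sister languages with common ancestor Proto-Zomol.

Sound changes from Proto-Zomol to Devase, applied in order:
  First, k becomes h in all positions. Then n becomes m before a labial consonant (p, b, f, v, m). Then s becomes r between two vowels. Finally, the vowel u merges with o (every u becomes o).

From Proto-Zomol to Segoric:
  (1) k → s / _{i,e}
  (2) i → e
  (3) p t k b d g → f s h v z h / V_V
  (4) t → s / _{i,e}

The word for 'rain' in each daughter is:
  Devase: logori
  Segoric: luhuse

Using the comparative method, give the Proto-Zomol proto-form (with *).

Position 4: Devase has o, Segoric has u. Segoric preserves u here (none of its changes turn any other segment into u), so the proto-segment is *u.
Position 6: Devase has i, Segoric has e. Devase preserves i here (none of its changes turn any other segment into i), so the proto-segment is *i.
Verify the candidate proto-form against each daughter:
Devase: *lugusi > luguri > logori  (by rhotacism, vowel merger)
Segoric: *lugusi > luguse > luhuse  (by vowel merger, intervocalic lenition)
No other proto-form is consistent with every reflex, so the reconstruction is *lugusi.

*lugusi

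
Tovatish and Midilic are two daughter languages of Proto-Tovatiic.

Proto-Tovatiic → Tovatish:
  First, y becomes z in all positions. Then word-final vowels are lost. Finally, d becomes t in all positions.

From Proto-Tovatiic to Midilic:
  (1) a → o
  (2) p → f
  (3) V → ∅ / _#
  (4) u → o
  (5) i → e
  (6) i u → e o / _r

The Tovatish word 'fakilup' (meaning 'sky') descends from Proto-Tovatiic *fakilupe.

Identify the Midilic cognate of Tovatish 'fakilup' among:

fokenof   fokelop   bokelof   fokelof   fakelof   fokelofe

fokelof

Midilic: *fakilupe
  fakilupe → fokilupe   [vowel merger]
  fokilupe → fokilufe   [unconditioned shift]
  fokilufe → fokiluf   [apocope]
  fokiluf → fokilof   [vowel merger]
  fokilof → fokelof   [vowel merger]
  fokelof (rule 6 does not apply)
  giving Midilic fokelof.
Only 'fokelof' matches the regular Midilic development of *fakilupe.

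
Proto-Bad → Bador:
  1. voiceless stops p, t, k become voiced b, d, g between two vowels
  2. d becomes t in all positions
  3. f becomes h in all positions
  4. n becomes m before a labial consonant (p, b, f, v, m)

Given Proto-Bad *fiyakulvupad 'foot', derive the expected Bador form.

hiyagulvubat

Bador: start from *fiyakulvupad.
  rule 1 (intervocalic voicing): fiyakulvupad → fiyagulvubad
  rule 2 (unconditioned shift): fiyagulvubad → fiyagulvubat
  rule 3 (unconditioned shift): fiyagulvubat → hiyagulvubat
  rule 4: no change — hiyagulvubat
  ⇒ Bador hiyagulvubat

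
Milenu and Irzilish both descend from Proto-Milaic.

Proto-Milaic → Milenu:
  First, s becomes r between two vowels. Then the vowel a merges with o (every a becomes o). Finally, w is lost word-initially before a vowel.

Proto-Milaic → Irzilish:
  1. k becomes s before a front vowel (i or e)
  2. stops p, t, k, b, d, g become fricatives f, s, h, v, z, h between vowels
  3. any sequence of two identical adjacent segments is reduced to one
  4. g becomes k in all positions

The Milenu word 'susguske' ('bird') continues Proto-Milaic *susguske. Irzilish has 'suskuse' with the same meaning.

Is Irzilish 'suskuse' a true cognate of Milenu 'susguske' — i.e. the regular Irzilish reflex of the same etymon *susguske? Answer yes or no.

Derive the expected Irzilish reflex of *susguske:
Irzilish: *susguske > susgusse > susguse > suskuse  (by palatalisation, degemination, unconditioned shift)
Irzilish 'suskuse' matches the regular reflex exactly, so the pair is cognate.

yes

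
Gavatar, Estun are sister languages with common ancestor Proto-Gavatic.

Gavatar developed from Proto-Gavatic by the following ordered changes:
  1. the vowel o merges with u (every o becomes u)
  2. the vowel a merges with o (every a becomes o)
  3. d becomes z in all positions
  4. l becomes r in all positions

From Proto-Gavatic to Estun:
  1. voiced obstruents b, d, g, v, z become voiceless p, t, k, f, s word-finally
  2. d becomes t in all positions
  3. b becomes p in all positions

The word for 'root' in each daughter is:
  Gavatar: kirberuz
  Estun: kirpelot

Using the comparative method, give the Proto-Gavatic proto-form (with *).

Position 8: Gavatar has z, Estun has t. Taking the neighbouring segments as reconstructed: Gavatar z could go back to *d or *z; Estun t could go back to *t or *d — the one source consistent with every daughter is *d.
Position 6: Gavatar has r, Estun has l. Estun preserves l here (none of its changes turn any other segment into l), so the proto-segment is *l.
Position 7: Gavatar has u, Estun has o. Estun preserves o here (none of its changes turn any other segment into o), so the proto-segment is *o.
This points to *kirbelod. Verify forward in each daughter:
Gavatar: *kirbelod
  kirbelod → kirbelud   [vowel merger]
  kirbelud (rule 2 does not apply)
  kirbelud → kirbeluz   [unconditioned shift]
  kirbeluz → kirberuz   [unconditioned shift]
  giving Gavatar kirberuz.
Estun: *kirbelod
  kirbelod → kirbelot   [final devoicing]
  kirbelot (rule 2 does not apply)
  kirbelot → kirpelot   [unconditioned shift]
  giving Estun kirpelot.
No other proto-form is consistent with every reflex, so the reconstruction is *kirbelod.

*kirbelod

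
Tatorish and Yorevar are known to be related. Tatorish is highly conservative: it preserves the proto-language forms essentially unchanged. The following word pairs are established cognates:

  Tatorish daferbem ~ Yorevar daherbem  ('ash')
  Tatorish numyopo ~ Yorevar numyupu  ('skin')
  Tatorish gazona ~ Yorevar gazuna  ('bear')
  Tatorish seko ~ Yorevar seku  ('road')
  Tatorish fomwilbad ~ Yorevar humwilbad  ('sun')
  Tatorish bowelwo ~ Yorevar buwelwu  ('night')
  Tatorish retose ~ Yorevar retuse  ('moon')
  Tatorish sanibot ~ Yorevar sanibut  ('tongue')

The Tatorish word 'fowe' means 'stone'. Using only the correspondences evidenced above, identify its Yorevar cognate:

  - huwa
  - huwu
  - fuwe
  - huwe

fomwilbad ~ humwilbad — Tatorish f corresponds to Yorevar h word-initially before a back vowel.
bowelwo ~ buwelwu, retose ~ retuse — Tatorish o corresponds to Yorevar u after a consonant, before a consonant other than r, m, n, p, b, f, v.
Applying these to Tatorish 'fowe':
  fowe → howe   (f→h word-initially before a back vowel)
  howe → huwe   (o→u after a consonant, before a consonant other than r, m, n, p, b, f, v)
So the Yorevar cognate is 'huwe'.

huwe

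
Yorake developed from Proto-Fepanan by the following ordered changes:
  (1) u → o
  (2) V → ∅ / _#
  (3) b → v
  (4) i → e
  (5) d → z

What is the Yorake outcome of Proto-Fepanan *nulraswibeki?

Yorake: *nulraswibeki > nolraswibeki > nolraswibek > nolraswivek > nolraswevek  (by vowel merger, apocope, unconditioned shift, vowel merger)

nolraswevek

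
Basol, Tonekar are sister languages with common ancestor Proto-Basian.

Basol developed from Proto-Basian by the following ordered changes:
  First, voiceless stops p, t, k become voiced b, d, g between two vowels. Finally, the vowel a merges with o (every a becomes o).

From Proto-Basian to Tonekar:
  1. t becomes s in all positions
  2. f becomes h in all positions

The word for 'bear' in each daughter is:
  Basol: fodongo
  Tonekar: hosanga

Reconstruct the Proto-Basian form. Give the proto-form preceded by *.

*fotanga

Position 3: Basol has d, Tonekar has s. Taking the neighbouring segments as reconstructed: Basol d could go back to *t or *d; Tonekar s could go back to *t or *s — the one source consistent with every daughter is *t.
Position 4: Basol has o, Tonekar has a. Tonekar preserves a here (none of its changes turn any other segment into a), so the proto-segment is *a.
Position 7: Basol has o, Tonekar has a. Tonekar preserves a here (none of its changes turn any other segment into a), so the proto-segment is *a.
This points to *fotanga. Verify forward in each daughter:
Basol: *fotanga
  fotanga → fodanga   [intervocalic voicing]
  fodanga → fodongo   [vowel merger]
  giving Basol fodongo.
Tonekar: *fotanga
  fotanga → fosanga   [unconditioned shift]
  fosanga → hosanga   [unconditioned shift]
  giving Tonekar hosanga.
*fotanga is the unique common source.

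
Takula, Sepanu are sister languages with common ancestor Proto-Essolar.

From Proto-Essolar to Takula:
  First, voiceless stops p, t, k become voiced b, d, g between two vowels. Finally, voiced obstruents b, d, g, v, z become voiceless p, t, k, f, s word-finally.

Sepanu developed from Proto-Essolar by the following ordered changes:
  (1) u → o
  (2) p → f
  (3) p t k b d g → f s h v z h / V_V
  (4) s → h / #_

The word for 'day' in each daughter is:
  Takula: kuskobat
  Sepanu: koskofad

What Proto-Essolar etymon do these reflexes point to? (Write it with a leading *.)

*kuskopad

Position 8: Takula has t, Sepanu has d. Sepanu preserves d here (none of its changes turn any other segment into d), so the proto-segment is *d.
Position 2: Takula has u, Sepanu has o. Takula preserves u here (none of its changes turn any other segment into u), so the proto-segment is *u.
Position 6: Takula has b, Sepanu has f. Taking the neighbouring segments as reconstructed: Takula b could go back to *p or *b; Sepanu f could go back to *p or *f — the one source consistent with every daughter is *p.
This points to *kuskopad. Verify forward in each daughter:
Takula: *kuskopad
  kuskopad → kuskobad   [intervocalic voicing]
  kuskobad → kuskobat   [final devoicing]
  giving Takula kuskobat.
Sepanu: *kuskopad > koskopad > koskofad  (by vowel merger, unconditioned shift)
No other proto-form is consistent with every reflex, so the reconstruction is *kuskopad.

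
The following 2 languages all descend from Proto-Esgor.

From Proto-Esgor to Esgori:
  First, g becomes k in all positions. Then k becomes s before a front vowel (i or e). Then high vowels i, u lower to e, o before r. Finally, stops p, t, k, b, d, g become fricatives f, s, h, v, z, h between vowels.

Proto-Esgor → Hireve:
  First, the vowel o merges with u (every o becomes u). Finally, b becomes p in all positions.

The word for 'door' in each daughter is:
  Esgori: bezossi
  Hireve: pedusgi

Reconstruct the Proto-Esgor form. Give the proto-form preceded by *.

*bedosgi

Position 4: Esgori has o, Hireve has u. Taking the neighbouring segments as reconstructed: Esgori o can only go back to *o; Hireve u could go back to *o or *u — the one source consistent with every daughter is *o.
Position 3: Esgori has z, Hireve has d. Hireve preserves d here (none of its changes turn any other segment into d), so the proto-segment is *d.
Continuing position by position gives *bedosgi; check it forward:
Esgori: start from *bedosgi.
  rule 1 (unconditioned shift): bedosgi → bedoski
  rule 2 (palatalisation): bedoski → bedossi
  rule 3: no change — bedossi
  rule 4 (intervocalic lenition): bedossi → bezossi
  ⇒ Esgori bezossi
Hireve: *bedosgi > bedusgi > pedusgi  (by vowel merger, unconditioned shift)
*bedosgi is the unique common source.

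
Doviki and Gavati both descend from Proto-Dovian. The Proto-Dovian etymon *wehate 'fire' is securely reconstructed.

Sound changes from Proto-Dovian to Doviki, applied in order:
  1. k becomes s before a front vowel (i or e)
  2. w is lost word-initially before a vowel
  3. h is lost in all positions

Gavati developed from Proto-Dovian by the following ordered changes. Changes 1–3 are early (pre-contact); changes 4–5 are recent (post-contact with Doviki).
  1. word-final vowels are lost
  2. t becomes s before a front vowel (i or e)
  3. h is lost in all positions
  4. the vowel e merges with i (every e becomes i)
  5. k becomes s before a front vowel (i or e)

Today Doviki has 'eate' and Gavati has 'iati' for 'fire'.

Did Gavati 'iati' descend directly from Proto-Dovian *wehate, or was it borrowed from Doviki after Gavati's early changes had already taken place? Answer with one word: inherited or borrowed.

If inherited, *wehate would pass through all of Gavati's changes:
Gavati: *wehate
  wehate → wehat   [apocope]
  wehat (rule 2 does not apply)
  wehat → weat   [h-loss]
  weat → wiat   [vowel merger]
  wiat (rule 5 does not apply)
  giving Gavati wiat.
If borrowed from Doviki 'eate' after the early changes, it would undergo only the recent ones:
  rule 4 (vowel merger): eate → iati
  rule 5 (palatalisation): no change (iati)
  ⇒ as a loan: iati
Gavati 'iati' matches the loan outcome 'iati', not the inherited 'wiat' — it skipped the early Gavati changes, so it was borrowed from Doviki.

borrowed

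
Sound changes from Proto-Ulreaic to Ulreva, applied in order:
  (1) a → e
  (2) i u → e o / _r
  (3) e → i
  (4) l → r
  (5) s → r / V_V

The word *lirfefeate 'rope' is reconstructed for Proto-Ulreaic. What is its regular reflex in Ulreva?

rirfifiiti

Ulreva: start from *lirfefeate.
  rule 1 (vowel merger): lirfefeate → lirfefeete
  rule 2 (pre-rhotic lowering): lirfefeete → lerfefeete
  rule 3 (vowel merger): lerfefeete → lirfifiiti
  rule 4 (unconditioned shift): lirfifiiti → rirfifiiti
  rule 5: no change — rirfifiiti
  ⇒ Ulreva rirfifiiti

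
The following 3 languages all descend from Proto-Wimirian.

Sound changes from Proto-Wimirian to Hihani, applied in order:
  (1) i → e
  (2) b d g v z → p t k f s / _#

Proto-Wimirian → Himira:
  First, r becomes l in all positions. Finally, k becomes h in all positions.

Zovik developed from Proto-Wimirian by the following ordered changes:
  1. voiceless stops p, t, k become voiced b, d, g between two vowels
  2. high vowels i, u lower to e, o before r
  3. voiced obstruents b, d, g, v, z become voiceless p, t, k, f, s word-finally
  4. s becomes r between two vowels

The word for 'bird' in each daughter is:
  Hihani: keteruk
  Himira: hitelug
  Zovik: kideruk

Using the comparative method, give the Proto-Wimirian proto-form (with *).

Position 3: Hihani has t, Himira has t, Zovik has d. Himira preserves t here (none of its changes turn any other segment into t), so the proto-segment is *t.
Position 1: Hihani has k, Himira has h, Zovik has k. Taking the neighbouring segments as reconstructed: Hihani k can only go back to *k; Himira h could go back to *k or *h; Zovik k can only go back to *k — the one source consistent with every daughter is *k.
Continuing position by position gives *kiterug; check it forward:
Hihani: *kiterug
  kiterug → keterug   [vowel merger]
  keterug → keteruk   [final devoicing]
  giving Hihani keteruk.
Himira: *kiterug
  kiterug → kitelug   [unconditioned shift]
  kitelug → hitelug   [unconditioned shift]
  giving Himira hitelug.
Zovik: *kiterug
  kiterug → kiderug   [intervocalic voicing]
  kiderug (rule 2 does not apply)
  kiderug → kideruk   [final devoicing]
  kideruk (rule 4 does not apply)
  giving Zovik kideruk.
Only *kiterug yields all of Hihani keteruk, Himira hitelug, Zovik kideruk.

*kiterug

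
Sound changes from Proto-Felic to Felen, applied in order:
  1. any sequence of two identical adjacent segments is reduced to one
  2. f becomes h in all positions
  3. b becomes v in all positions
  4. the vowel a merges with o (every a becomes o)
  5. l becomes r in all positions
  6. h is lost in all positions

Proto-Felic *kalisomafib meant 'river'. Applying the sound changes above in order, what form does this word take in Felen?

korisomoiv

Felen: *kalisomafib
  kalisomafib (rule 1 does not apply)
  kalisomafib → kalisomahib   [unconditioned shift]
  kalisomahib → kalisomahiv   [unconditioned shift]
  kalisomahiv → kolisomohiv   [vowel merger]
  kolisomohiv → korisomohiv   [unconditioned shift]
  korisomohiv → korisomoiv   [h-loss]
  giving Felen korisomoiv.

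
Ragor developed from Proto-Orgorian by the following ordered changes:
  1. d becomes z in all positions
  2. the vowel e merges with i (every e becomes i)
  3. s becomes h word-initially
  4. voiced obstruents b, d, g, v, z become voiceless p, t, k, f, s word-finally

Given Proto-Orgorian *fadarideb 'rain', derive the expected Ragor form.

fazarizip

Ragor: *fadarideb
  fadarideb → fazarizeb   [unconditioned shift]
  fazarizeb → fazarizib   [vowel merger]
  fazarizib (rule 3 does not apply)
  fazarizib → fazarizip   [final devoicing]
  giving Ragor fazarizip.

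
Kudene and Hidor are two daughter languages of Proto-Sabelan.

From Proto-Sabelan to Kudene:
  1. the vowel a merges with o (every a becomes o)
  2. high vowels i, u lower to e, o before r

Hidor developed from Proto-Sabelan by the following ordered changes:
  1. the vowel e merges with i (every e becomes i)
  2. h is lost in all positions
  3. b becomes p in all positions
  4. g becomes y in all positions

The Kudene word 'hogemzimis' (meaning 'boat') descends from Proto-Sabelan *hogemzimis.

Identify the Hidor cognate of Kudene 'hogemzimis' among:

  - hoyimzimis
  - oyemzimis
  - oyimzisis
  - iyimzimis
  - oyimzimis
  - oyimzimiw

oyimzimis

Hidor: *hogemzimis > hogimzimis > ogimzimis > oyimzimis  (by vowel merger, h-loss, unconditioned shift)
Among the options, 'oyimzimis' alone shows every Hidor change applied in order.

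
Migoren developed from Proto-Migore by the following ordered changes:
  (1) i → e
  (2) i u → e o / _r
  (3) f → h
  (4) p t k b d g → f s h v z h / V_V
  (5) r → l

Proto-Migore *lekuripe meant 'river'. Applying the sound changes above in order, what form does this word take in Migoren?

Migoren: *lekuripe > lekurepe > lekorepe > lehorefe > leholefe  (by vowel merger, pre-rhotic lowering, intervocalic lenition, unconditioned shift)

leholefe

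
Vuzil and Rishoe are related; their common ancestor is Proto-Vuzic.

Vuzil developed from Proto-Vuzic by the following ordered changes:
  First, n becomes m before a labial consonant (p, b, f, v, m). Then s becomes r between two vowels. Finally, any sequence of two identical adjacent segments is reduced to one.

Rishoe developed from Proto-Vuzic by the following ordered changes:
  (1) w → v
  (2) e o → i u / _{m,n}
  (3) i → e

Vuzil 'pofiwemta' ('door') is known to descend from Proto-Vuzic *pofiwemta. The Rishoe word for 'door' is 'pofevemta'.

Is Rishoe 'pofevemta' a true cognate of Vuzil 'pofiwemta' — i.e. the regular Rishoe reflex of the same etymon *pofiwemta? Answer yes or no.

Derive the expected Rishoe reflex of *pofiwemta:
Rishoe: *pofiwemta > pofivemta > pofivimta > pofevemta  (by unconditioned shift, pre-nasal raising, vowel merger)
Rishoe 'pofevemta' matches the regular reflex exactly, so the pair is cognate.

yes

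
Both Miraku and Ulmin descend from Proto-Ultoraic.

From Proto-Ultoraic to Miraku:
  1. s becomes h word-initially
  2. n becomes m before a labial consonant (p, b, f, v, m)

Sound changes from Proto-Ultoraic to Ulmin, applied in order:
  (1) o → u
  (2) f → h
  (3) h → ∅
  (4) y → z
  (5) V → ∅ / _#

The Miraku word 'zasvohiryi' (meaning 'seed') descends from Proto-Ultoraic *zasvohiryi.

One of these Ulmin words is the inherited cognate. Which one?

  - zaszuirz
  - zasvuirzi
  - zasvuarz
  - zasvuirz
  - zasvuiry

Ulmin: start from *zasvohiryi.
  rule 1 (vowel merger): zasvohiryi → zasvuhiryi
  rule 2: no change — zasvuhiryi
  rule 3 (h-loss): zasvuhiryi → zasvuiryi
  rule 4 (unconditioned shift): zasvuiryi → zasvuirzi
  rule 5 (apocope): zasvuirzi → zasvuirz
  ⇒ Ulmin zasvuirz
Only 'zasvuirz' matches the regular Ulmin development of *zasvohiryi.

zasvuirz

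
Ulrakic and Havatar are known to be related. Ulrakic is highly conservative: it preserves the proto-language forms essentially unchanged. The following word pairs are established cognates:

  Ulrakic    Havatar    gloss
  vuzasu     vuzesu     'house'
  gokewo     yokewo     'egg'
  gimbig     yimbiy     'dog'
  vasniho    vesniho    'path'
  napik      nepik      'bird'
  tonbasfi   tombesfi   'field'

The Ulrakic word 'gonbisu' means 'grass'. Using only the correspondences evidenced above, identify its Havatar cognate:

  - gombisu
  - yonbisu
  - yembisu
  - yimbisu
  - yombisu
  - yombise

gokewo ~ yokewo — Ulrakic g corresponds to Havatar y word-initially before a back vowel.
tonbasfi ~ tombesfi — Ulrakic n corresponds to Havatar m after a vowel, before a labial obstruent.
Applying these to Ulrakic 'gonbisu':
  gonbisu → yonbisu   (g→y word-initially before a back vowel)
  yonbisu → yombisu   (n→m after a vowel, before a labial obstruent)
So the Havatar cognate is 'yombisu'.

yombisu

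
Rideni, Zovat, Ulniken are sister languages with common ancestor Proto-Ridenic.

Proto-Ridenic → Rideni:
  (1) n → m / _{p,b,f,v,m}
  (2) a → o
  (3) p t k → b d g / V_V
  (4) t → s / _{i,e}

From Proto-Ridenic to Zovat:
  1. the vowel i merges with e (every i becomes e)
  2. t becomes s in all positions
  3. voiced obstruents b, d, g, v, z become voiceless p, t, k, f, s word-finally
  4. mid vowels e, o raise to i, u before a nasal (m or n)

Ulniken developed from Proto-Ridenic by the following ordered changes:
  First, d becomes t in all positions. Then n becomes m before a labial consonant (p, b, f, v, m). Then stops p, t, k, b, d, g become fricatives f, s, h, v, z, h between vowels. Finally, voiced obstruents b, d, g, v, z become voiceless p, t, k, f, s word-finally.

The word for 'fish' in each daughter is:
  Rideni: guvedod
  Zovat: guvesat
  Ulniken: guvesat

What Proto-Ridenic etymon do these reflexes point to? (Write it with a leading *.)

Position 5: Rideni has d, Zovat has s, Ulniken has s. Taking the neighbouring segments as reconstructed: Rideni d could go back to *t or *d; Zovat s could go back to *t or *s; Ulniken s could go back to *t or *d or *s — the one source consistent with every daughter is *t.
Position 6: Rideni has o, Zovat has a, Ulniken has a. Zovat preserves a here (none of its changes turn any other segment into a), so the proto-segment is *a.
This points to *guvetad. Verify forward in each daughter:
Rideni: start from *guvetad.
  rule 1: no change — guvetad
  rule 2 (vowel merger): guvetad → guvetod
  rule 3 (intervocalic voicing): guvetod → guvedod
  rule 4: no change — guvedod
  ⇒ Rideni guvedod
Zovat: start from *guvetad.
  rule 1: no change — guvetad
  rule 2 (unconditioned shift): guvetad → guvesad
  rule 3 (final devoicing): guvesad → guvesat
  rule 4: no change — guvesat
  ⇒ Zovat guvesat
Ulniken: *guvetad > guvetat > guvesat  (by unconditioned shift, intervocalic lenition)
*guvetad is the unique common source.

*guvetad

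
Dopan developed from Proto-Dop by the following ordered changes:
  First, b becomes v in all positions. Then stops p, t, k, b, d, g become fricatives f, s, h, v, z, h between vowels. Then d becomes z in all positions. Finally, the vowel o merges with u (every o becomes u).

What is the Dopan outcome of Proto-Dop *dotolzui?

zusulzui

Dopan: *dotolzui
  dotolzui (rule 1 does not apply)
  dotolzui → dosolzui   [intervocalic lenition]
  dosolzui → zosolzui   [unconditioned shift]
  zosolzui → zusulzui   [vowel merger]
  giving Dopan zusulzui.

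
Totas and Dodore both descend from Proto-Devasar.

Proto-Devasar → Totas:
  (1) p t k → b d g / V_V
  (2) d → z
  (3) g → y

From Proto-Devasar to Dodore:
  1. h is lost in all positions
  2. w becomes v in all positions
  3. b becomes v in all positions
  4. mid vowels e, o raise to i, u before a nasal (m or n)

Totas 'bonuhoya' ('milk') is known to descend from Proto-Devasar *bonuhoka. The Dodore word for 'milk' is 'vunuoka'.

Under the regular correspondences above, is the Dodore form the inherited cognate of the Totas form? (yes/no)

yes

Derive the expected Dodore reflex of *bonuhoka:
Dodore: *bonuhoka > bonuoka > vonuoka > vunuoka  (by h-loss, unconditioned shift, pre-nasal raising)
Dodore 'vunuoka' matches the regular reflex exactly, so the pair is cognate.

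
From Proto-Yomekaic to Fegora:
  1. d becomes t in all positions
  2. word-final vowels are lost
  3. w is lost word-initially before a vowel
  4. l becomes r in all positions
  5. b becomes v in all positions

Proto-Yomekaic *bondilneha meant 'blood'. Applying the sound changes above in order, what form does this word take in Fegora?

vontirneh

Fegora: *bondilneha
  bondilneha → bontilneha   [unconditioned shift]
  bontilneha → bontilneh   [apocope]
  bontilneh (rule 3 does not apply)
  bontilneh → bontirneh   [unconditioned shift]
  bontirneh → vontirneh   [unconditioned shift]
  giving Fegora vontirneh.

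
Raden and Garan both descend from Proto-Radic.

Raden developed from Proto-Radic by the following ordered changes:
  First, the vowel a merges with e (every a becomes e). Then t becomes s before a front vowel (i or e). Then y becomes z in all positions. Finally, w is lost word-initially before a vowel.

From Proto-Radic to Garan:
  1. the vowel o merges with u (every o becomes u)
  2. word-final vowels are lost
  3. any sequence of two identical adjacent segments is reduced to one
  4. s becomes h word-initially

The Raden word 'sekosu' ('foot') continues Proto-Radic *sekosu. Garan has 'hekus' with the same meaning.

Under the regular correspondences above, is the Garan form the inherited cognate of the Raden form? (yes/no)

yes

Derive the expected Garan reflex of *sekosu:
Garan: *sekosu > sekusu > sekus > hekus  (by vowel merger, apocope, debuccalisation)
Garan 'hekus' matches the regular reflex exactly, so the pair is cognate.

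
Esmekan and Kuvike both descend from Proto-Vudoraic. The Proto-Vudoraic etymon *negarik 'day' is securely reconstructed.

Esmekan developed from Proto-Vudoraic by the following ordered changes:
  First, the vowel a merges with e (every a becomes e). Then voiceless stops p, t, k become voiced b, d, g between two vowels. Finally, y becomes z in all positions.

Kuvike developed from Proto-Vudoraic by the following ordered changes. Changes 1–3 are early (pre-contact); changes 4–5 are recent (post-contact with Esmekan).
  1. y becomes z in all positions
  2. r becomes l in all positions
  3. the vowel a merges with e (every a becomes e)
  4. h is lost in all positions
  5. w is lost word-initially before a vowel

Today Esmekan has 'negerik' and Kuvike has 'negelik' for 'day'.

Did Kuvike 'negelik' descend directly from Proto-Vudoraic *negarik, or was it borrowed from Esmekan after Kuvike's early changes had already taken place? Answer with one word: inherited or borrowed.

If inherited, *negarik would pass through all of Kuvike's changes:
Kuvike: *negarik > negalik > negelik  (by unconditioned shift, vowel merger)
If borrowed from Esmekan 'negerik' after the early changes, it would undergo only the recent ones:
  rule 4 (h-loss): no change (negerik)
  rule 5 (glide loss): no change (negerik)
  ⇒ as a loan: negerik
Kuvike 'negelik' matches the inherited outcome exactly, so it is an inherited cognate, not a loan.

inherited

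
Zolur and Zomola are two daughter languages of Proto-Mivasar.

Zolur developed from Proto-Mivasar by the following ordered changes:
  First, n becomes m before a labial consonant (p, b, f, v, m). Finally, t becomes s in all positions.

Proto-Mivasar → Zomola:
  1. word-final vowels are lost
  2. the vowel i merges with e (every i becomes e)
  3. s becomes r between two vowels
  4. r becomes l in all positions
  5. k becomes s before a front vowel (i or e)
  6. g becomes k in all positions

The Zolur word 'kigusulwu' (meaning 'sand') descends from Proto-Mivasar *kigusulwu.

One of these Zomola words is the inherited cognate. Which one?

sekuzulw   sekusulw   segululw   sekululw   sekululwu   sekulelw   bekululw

sekululw

Zomola: *kigusulwu > kigusulw > kegusulw > kegurulw > kegululw > segululw > sekululw  (by apocope, vowel merger, rhotacism, unconditioned shift, palatalisation, unconditioned shift)
Only 'sekululw' matches the regular Zomola development of *kigusulwu.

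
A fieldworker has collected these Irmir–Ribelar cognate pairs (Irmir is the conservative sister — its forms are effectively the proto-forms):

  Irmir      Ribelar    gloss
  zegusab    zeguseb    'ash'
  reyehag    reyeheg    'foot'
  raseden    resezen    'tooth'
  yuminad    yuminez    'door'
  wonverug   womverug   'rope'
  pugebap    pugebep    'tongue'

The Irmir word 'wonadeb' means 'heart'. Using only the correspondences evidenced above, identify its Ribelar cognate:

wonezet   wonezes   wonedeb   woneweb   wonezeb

reyehag ~ reyeheg, raseden ~ resezen — Irmir a corresponds to Ribelar e after a consonant, before a consonant other than r, m, n, p, b, f, v.
raseden ~ resezen — Irmir d corresponds to Ribelar z between vowels (before a front vowel).
Applying these to Irmir 'wonadeb':
  wonadeb → wonedeb   (a→e after a consonant, before a consonant other than r, m, n, p, b, f, v)
  wonedeb → wonezeb   (d→z between vowels (before a front vowel))
So the Ribelar cognate is 'wonezeb'.

wonezeb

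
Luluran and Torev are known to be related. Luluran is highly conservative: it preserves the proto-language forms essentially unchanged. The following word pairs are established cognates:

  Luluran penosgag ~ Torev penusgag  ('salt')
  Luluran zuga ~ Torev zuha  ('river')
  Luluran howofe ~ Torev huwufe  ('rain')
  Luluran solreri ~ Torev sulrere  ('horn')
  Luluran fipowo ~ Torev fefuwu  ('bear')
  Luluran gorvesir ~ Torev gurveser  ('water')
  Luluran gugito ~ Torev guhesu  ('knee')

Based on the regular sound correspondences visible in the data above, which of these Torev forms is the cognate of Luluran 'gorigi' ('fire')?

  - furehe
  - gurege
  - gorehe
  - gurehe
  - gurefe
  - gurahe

gurehe

gorvesir ~ gurveser — Luluran o corresponds to Torev u after a consonant, before r.
gugito ~ guhesu — Luluran i corresponds to Torev e after a consonant, before a consonant other than r, m, n, p, b, f, v.
gugito ~ guhesu — Luluran g corresponds to Torev h between vowels (before a front vowel).
solreri ~ sulrere — Luluran i corresponds to Torev e word-finally.
Applying these to Luluran 'gorigi':
  gorigi → gurigi   (o→u after a consonant, before r)
  gurigi → guregi   (i→e after a consonant, before a consonant other than r, m, n, p, b, f, v)
  guregi → gurehi   (g→h between vowels (before a front vowel))
  gurehi → gurehe   (i→e word-finally)
So the Torev cognate is 'gurehe'.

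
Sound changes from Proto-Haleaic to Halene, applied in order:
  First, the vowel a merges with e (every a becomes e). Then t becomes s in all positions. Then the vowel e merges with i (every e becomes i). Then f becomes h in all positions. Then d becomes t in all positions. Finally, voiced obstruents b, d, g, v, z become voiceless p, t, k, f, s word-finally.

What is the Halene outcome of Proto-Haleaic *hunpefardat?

hunpihirtis

Halene: *hunpefardat
  hunpefardat → hunpeferdet   [vowel merger]
  hunpeferdet → hunpeferdes   [unconditioned shift]
  hunpeferdes → hunpifirdis   [vowel merger]
  hunpifirdis → hunpihirdis   [unconditioned shift]
  hunpihirdis → hunpihirtis   [unconditioned shift]
  hunpihirtis (rule 6 does not apply)
  giving Halene hunpihirtis.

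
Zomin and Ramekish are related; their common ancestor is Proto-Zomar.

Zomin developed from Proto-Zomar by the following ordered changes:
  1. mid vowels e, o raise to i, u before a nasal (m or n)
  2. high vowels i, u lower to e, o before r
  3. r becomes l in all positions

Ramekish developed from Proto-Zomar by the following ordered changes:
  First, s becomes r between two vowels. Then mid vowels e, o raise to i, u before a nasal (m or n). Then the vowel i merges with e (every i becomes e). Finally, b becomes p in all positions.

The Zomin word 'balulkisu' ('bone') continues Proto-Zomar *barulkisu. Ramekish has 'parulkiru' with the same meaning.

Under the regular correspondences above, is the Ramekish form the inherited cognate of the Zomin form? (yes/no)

no

Derive the expected Ramekish reflex of *barulkisu:
Ramekish: *barulkisu
  barulkisu → barulkiru   [rhotacism]
  barulkiru (rule 2 does not apply)
  barulkiru → barulkeru   [vowel merger]
  barulkeru → parulkeru   [unconditioned shift]
  giving Ramekish parulkeru.
The regular Ramekish reflex would be 'parulkeru', but the attested form is 'parulkiru'. The correspondence is irregular, so they are not cognates (the Ramekish form has a different source).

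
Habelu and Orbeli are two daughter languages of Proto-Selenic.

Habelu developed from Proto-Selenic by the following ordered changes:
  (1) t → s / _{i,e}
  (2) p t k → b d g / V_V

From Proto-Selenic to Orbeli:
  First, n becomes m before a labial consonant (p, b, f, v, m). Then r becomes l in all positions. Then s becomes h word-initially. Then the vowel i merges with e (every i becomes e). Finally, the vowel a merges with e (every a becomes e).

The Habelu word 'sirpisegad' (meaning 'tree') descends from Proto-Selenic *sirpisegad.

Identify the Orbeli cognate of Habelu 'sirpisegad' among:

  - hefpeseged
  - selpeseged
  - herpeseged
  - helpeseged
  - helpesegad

Orbeli: *sirpisegad
  sirpisegad (rule 1 does not apply)
  sirpisegad → silpisegad   [unconditioned shift]
  silpisegad → hilpisegad   [debuccalisation]
  hilpisegad → helpesegad   [vowel merger]
  helpesegad → helpeseged   [vowel merger]
  giving Orbeli helpeseged.
Only 'helpeseged' matches the regular Orbeli development of *sirpisegad.

helpeseged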